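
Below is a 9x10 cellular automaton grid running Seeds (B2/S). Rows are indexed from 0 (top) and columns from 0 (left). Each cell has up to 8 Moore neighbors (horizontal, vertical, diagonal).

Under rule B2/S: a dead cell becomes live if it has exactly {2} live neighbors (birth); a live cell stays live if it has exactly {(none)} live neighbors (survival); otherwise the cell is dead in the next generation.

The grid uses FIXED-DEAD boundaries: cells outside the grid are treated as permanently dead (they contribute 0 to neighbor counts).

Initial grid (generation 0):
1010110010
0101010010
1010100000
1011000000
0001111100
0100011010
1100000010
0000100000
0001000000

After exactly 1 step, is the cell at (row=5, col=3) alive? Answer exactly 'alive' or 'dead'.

Answer: alive

Derivation:
Simulating step by step:
Generation 0 (given above): 29 live cells
Generation 1: 21 live cells
0000001101
0000001101
0000010000
0000000100
1000000010
0001000001
0010101001
1111000000
0000100000

Cell (5,3) at generation 1: 1 -> alive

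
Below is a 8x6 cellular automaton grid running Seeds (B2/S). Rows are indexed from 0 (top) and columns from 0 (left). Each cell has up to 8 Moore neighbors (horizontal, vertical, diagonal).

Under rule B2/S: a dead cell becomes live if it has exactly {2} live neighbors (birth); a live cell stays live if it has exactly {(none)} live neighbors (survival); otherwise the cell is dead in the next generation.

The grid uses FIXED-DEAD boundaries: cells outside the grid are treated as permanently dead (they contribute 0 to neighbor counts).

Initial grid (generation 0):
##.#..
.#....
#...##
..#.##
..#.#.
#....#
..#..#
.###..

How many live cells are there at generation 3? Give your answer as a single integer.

Simulating step by step:
Generation 0 (given above): 19 live cells
Generation 1: 6 live cells
......
...#.#
..#...
......
......
..#...
#.....
....#.
Generation 2: 8 live cells
....#.
..#.#.
...##.
......
......
.#....
.#.#..
......
Generation 3: 8 live cells
.....#
......
..#..#
...##.
......
#.....
#.....
..#...
Population at generation 3: 8

Answer: 8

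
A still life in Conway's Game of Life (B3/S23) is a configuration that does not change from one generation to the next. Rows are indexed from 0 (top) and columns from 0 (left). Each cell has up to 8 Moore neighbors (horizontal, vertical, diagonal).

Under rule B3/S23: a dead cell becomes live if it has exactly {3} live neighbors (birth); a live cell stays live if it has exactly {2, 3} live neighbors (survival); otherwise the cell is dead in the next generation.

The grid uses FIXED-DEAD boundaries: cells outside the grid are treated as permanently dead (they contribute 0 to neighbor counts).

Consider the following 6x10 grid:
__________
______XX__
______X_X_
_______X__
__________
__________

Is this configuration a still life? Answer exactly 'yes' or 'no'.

Answer: yes

Derivation:
Compute generation 1 and compare to generation 0 (given above):
Generation 1:
__________
______XX__
______X_X_
_______X__
__________
__________
The grids are IDENTICAL -> still life.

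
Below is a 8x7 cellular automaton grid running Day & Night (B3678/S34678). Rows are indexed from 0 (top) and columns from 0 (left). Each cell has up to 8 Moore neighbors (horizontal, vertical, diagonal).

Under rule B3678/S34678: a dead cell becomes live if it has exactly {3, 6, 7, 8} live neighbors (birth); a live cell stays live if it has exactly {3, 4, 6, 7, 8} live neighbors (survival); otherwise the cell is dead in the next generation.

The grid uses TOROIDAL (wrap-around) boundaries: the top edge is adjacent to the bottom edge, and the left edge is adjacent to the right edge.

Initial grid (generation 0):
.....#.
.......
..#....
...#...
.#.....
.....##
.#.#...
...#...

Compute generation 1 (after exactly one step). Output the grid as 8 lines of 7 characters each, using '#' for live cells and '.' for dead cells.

Simulating step by step:
Generation 0 (given above): 9 live cells
Generation 1: 7 live cells
(generation 1 grid is the final answer)

Answer: .......
.......
.......
..#....
.......
#.#....
..#.#..
..#.#..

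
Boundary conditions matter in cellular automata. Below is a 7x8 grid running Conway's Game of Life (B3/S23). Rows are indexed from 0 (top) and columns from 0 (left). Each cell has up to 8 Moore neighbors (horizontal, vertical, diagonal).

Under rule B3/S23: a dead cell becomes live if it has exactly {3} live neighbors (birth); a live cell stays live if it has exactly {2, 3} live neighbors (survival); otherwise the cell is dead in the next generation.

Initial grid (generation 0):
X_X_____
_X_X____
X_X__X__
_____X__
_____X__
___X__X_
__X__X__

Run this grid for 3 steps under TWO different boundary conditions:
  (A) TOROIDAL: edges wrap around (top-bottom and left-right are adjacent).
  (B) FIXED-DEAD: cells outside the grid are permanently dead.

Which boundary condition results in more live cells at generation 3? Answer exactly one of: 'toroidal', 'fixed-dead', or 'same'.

Answer: fixed-dead

Derivation:
Under TOROIDAL boundary, generation 3:
____XX__
____XX__
___X_X__
__XX____
______XX
__X___X_
_____X__
Population = 13

Under FIXED-DEAD boundary, generation 3:
_XX_____
X__X____
_XXX____
__XX____
_____XXX
____XXX_
_____X__
Population = 16

Comparison: toroidal=13, fixed-dead=16 -> fixed-dead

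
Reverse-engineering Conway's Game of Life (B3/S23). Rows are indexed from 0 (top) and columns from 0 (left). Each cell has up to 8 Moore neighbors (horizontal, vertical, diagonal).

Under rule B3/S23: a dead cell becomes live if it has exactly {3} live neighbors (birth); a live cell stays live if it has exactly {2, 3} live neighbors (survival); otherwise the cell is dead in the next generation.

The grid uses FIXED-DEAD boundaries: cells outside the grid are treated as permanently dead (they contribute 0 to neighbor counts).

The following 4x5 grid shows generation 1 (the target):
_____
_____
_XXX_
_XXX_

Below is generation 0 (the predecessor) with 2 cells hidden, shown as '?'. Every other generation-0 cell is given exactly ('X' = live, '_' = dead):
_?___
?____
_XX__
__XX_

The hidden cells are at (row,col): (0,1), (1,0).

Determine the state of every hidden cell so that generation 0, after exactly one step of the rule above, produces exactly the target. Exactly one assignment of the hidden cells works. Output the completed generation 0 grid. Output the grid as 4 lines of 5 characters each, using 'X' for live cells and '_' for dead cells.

Answer: _____
_____
_XX__
__XX_

Derivation:
Hidden generation-0 cells (in order): (0,1), (1,0).
A hidden cell only influences target cells in its own 3x3 neighborhood. Try each of the 2^2 = 4 assignments, step the completed generation 0 forward once under B3/S23, and compare with the target:
  (0,1)=_ (1,0)=_ -> step reproduces the target at every cell -> ACCEPT
  (0,1)=_ (1,0)=X -> step gives (1,1)='X' but target has '_' -> reject
  (0,1)=X (1,0)=_ -> step gives (1,1)='X' but target has '_' -> reject
  (0,1)=X (1,0)=X -> step gives (1,0)='X' but target has '_' -> reject
Unique solution: (0,1)=dead, (1,0)=dead.
Check: live-neighbor counts of every cell in the completed generation 0:
00000
12210
12331
13321
Applying B3/S23 to generation 0 with these counts gives:
_____
_____
_XXX_
_XXX_
which matches the target exactly.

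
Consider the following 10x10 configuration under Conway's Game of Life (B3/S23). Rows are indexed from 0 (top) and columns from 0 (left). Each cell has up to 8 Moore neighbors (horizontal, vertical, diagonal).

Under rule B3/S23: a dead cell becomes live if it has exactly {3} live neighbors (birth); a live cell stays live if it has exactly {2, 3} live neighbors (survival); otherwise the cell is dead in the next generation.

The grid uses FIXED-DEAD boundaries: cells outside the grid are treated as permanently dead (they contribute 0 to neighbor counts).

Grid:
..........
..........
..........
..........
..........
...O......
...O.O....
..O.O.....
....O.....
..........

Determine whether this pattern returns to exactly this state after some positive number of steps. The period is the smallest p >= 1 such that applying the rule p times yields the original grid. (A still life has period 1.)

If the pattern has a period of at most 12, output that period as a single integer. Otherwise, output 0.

Answer: 2

Derivation:
Simulating and comparing each generation to the original:
Gen 0 (original, given above): 6 live cells
Gen 1: 6 live cells, differs from original
Gen 2: 6 live cells, MATCHES original -> period = 2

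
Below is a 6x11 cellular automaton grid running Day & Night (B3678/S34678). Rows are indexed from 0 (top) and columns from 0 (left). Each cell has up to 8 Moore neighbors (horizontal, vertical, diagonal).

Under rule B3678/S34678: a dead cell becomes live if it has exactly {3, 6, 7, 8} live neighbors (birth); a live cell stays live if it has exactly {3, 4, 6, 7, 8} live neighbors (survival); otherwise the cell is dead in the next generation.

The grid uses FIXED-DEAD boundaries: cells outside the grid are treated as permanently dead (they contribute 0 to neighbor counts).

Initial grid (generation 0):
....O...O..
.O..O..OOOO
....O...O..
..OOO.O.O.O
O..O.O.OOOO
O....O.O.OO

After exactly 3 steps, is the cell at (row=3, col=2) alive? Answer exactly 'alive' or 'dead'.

Answer: alive

Derivation:
Simulating step by step:
Generation 0 (given above): 28 live cells
Generation 1: 26 live cells
.......OO..
...O.O.OOO.
..O.O...OOO
...OO...OO.
.OOO.O.O.OO
....O....OO
Generation 2: 27 live cells
......OOOO.
....O.OOO.O
....OO..OOO
.O..OO.O.O.
..OO......O
..OO....OOO
Generation 3: 24 live cells
.....OO.OO.
......OOOOO
...OO.....O
..O.OOO..O.
.OOO......O
..OO.....O.

Cell (3,2) at generation 3: 1 -> alive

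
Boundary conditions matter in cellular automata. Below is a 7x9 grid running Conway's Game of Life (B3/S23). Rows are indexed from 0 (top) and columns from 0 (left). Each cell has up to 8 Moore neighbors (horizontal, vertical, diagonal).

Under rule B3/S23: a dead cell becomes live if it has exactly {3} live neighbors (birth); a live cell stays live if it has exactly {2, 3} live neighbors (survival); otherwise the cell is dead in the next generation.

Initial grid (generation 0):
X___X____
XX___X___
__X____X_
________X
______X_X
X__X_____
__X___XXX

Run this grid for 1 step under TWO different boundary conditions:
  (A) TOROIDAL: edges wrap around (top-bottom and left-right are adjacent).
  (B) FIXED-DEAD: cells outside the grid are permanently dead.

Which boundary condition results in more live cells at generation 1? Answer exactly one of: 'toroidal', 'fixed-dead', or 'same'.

Under TOROIDAL boundary, generation 1:
X____XXX_
XX______X
XX______X
________X
X______XX
X_____X__
XX_X___XX
Population = 21

Under FIXED-DEAD boundary, generation 1:
XX_______
XX_______
_X_______
________X
_______X_
______X_X
_______X_
Population = 10

Comparison: toroidal=21, fixed-dead=10 -> toroidal

Answer: toroidal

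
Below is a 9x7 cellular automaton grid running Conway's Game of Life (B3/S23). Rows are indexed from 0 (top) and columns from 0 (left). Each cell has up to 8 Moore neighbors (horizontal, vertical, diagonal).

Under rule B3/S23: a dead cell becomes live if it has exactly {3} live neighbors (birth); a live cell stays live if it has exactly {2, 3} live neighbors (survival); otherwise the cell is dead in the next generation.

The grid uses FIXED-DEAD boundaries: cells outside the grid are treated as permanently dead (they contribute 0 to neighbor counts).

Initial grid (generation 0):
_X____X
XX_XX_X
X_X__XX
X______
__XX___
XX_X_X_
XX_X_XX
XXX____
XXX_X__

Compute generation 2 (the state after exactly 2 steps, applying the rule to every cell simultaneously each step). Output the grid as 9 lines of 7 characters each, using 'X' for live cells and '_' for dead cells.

Answer: XXXXXX_
X_____X
______X
_______
_____X_
_X____X
___X___
__X__XX
___XX__

Derivation:
Simulating step by step:
Generation 0 (given above): 30 live cells
Generation 1: 32 live cells
XXX__X_
X__XX_X
X_XXXXX
__XX___
X_XXX__
X__X_XX
___X_XX
____XX_
X_XX___
Generation 2: 18 live cells
(generation 2 grid is the final answer)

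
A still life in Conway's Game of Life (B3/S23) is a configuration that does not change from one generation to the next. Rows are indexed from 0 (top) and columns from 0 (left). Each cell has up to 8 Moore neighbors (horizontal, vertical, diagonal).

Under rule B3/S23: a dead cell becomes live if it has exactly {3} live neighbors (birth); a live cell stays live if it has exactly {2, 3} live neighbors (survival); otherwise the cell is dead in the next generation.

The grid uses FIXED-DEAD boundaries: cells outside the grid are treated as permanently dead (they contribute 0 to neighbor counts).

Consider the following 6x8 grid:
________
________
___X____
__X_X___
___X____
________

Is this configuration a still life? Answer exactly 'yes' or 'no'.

Answer: yes

Derivation:
Compute generation 1 and compare to generation 0 (given above):
Generation 1:
________
________
___X____
__X_X___
___X____
________
The grids are IDENTICAL -> still life.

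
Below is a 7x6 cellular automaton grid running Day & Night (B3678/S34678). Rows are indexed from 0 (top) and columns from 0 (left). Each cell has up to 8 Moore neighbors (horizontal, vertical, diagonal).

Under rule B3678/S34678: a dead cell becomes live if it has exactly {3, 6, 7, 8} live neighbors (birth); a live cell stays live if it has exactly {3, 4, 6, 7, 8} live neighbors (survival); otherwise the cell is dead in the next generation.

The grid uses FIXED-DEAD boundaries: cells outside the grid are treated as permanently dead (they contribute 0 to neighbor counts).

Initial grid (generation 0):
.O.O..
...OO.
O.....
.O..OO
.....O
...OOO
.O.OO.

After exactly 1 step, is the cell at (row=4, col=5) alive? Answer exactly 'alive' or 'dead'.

Answer: alive

Derivation:
Simulating step by step:
Generation 0 (given above): 15 live cells
Generation 1: 15 live cells
..O.O.
..O...
...O.O
......
...OOO
..OO.O
..OOOO

Cell (4,5) at generation 1: 1 -> alive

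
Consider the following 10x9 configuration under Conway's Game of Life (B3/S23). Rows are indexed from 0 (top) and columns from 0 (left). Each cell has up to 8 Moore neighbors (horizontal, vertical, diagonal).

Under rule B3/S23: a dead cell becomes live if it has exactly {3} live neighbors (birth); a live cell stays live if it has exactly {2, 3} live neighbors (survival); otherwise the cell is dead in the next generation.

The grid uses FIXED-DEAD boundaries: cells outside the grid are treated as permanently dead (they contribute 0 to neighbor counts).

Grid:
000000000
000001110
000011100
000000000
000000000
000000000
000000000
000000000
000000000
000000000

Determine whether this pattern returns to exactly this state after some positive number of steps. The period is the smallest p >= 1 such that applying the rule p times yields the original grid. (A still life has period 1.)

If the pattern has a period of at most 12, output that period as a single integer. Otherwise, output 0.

Simulating and comparing each generation to the original:
Gen 0 (original, given above): 6 live cells
Gen 1: 6 live cells, differs from original
Gen 2: 6 live cells, MATCHES original -> period = 2

Answer: 2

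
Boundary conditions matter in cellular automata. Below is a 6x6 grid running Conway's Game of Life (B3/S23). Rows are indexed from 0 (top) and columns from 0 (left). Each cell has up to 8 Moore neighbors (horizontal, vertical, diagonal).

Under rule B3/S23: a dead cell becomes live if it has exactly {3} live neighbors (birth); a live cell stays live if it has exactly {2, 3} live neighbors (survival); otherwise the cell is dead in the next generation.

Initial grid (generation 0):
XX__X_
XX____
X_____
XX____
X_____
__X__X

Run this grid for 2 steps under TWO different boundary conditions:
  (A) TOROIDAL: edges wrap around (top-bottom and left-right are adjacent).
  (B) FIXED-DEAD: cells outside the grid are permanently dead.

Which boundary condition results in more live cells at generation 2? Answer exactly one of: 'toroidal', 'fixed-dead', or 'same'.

Under TOROIDAL boundary, generation 2:
______
______
_____X
_X__X_
_X__X_
X____X
Population = 7

Under FIXED-DEAD boundary, generation 2:
______
______
______
XX____
XX____
______
Population = 4

Comparison: toroidal=7, fixed-dead=4 -> toroidal

Answer: toroidal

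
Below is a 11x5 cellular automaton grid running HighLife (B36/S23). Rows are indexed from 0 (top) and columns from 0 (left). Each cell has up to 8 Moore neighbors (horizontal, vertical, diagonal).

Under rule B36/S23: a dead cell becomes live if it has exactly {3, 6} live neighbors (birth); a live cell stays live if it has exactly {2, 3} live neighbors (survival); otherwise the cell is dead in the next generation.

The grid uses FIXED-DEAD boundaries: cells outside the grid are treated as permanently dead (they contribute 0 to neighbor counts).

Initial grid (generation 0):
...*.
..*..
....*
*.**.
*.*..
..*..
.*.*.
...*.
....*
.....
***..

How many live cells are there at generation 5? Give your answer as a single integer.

Simulating step by step:
Generation 0 (given above): 16 live cells
Generation 1: 14 live cells
.....
...*.
.**..
..**.
..*..
..**.
...*.
..***
.....
.*...
.*...
Generation 2: 11 live cells
.....
..*..
.*...
...*.
.*...
..**.
.....
..***
..**.
.....
.....
Generation 3: 9 live cells
.....
.....
..*..
..*..
...*.
..*..
....*
..*.*
..*.*
.....
.....
Generation 4: 6 live cells
.....
.....
.....
..**.
..**.
...*.
.....
....*
.....
.....
.....
Generation 5: 5 live cells
.....
.....
.....
..**.
....*
..**.
.....
.....
.....
.....
.....
Population at generation 5: 5

Answer: 5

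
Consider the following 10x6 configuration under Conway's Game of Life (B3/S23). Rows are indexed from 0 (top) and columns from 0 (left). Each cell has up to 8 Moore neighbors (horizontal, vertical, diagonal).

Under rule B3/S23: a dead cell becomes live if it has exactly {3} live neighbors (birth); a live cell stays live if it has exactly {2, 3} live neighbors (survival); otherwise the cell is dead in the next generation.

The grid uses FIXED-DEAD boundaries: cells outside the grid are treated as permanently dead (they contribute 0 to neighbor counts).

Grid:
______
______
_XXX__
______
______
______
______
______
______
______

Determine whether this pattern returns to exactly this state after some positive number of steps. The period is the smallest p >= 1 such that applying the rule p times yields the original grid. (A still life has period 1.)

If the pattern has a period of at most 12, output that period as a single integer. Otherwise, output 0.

Answer: 2

Derivation:
Simulating and comparing each generation to the original:
Gen 0 (original, given above): 3 live cells
Gen 1: 3 live cells, differs from original
Gen 2: 3 live cells, MATCHES original -> period = 2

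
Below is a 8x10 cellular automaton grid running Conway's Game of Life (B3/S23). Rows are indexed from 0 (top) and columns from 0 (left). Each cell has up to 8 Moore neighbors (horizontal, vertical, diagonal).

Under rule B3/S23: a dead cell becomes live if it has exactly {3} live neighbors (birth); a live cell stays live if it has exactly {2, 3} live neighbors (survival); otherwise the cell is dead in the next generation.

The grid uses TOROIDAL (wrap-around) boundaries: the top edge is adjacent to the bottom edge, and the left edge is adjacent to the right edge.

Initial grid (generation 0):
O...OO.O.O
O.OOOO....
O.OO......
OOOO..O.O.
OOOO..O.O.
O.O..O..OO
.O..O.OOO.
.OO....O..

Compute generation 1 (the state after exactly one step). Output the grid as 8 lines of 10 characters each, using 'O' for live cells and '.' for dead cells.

Answer: O....O..OO
O.O..OO...
O....O....
....O.....
....OOO.O.
....OO....
...O.OO...
.OOOO....O

Derivation:
Simulating step by step:
Generation 0 (given above): 38 live cells
Generation 1: 25 live cells
(generation 1 grid is the final answer)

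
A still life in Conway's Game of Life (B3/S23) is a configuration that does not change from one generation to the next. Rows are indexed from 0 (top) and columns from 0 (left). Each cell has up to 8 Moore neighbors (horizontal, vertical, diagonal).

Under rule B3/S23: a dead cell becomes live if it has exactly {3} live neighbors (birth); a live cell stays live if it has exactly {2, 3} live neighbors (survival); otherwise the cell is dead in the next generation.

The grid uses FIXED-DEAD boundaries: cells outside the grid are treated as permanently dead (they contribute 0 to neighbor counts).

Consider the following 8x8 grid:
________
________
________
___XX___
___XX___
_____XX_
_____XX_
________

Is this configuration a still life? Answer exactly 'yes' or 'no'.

Compute generation 1 and compare to generation 0 (given above):
Generation 1:
________
________
________
___XX___
___X____
______X_
_____XX_
________
Cell (4,4) differs: gen0=1 vs gen1=0 -> NOT a still life.

Answer: no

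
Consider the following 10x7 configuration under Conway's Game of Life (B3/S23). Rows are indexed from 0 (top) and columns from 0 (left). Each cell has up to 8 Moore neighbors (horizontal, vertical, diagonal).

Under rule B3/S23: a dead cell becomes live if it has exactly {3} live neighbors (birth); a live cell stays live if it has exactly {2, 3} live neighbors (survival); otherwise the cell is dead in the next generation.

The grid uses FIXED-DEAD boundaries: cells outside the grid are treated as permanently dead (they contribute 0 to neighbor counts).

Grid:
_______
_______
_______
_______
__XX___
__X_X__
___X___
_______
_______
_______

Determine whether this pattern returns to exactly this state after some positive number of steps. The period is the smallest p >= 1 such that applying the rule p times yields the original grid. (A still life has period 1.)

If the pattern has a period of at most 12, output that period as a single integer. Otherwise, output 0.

Simulating and comparing each generation to the original:
Gen 0 (original, given above): 5 live cells
Gen 1: 5 live cells, MATCHES original -> period = 1

Answer: 1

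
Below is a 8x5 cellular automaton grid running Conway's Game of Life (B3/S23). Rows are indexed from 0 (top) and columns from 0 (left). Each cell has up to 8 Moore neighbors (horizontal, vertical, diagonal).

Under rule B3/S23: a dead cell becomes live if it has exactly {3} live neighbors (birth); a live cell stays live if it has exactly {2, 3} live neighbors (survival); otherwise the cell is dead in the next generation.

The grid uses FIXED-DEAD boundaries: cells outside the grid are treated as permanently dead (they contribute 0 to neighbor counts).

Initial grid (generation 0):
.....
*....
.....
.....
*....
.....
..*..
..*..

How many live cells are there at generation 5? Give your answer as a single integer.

Answer: 0

Derivation:
Simulating step by step:
Generation 0 (given above): 4 live cells
Generation 1: 0 live cells
.....
.....
.....
.....
.....
.....
.....
.....
Generation 2: 0 live cells
.....
.....
.....
.....
.....
.....
.....
.....
Generation 3: 0 live cells
.....
.....
.....
.....
.....
.....
.....
.....
Generation 4: 0 live cells
.....
.....
.....
.....
.....
.....
.....
.....
Generation 5: 0 live cells
.....
.....
.....
.....
.....
.....
.....
.....
Population at generation 5: 0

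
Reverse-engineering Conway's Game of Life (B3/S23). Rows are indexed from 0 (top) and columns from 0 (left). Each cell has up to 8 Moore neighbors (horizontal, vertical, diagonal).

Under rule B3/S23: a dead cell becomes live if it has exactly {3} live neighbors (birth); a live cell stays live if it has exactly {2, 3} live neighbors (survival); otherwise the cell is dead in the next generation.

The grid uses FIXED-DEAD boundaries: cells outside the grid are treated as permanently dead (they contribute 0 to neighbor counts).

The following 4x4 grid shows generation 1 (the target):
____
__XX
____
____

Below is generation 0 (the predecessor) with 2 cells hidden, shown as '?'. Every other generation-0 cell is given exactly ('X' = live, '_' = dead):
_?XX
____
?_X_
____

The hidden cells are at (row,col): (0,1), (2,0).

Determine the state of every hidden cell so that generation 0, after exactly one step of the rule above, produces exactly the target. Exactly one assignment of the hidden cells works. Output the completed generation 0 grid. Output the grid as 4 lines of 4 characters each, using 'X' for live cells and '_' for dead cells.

Hidden generation-0 cells (in order): (0,1), (2,0).
A hidden cell only influences target cells in its own 3x3 neighborhood. Try each of the 2^2 = 4 assignments, step the completed generation 0 forward once under B3/S23, and compare with the target:
  (0,1)=_ (2,0)=_ -> step reproduces the target at every cell -> ACCEPT
  (0,1)=_ (2,0)=X -> step gives (1,1)='X' but target has '_' -> reject
  (0,1)=X (2,0)=_ -> step gives (0,2)='X' but target has '_' -> reject
  (0,1)=X (2,0)=X -> step gives (0,2)='X' but target has '_' -> reject
Unique solution: (0,1)=dead, (2,0)=dead.
Check: live-neighbor counts of every cell in the completed generation 0:
0111
0233
0101
0111
Applying B3/S23 to generation 0 with these counts gives:
____
__XX
____
____
which matches the target exactly.

Answer: __XX
____
__X_
____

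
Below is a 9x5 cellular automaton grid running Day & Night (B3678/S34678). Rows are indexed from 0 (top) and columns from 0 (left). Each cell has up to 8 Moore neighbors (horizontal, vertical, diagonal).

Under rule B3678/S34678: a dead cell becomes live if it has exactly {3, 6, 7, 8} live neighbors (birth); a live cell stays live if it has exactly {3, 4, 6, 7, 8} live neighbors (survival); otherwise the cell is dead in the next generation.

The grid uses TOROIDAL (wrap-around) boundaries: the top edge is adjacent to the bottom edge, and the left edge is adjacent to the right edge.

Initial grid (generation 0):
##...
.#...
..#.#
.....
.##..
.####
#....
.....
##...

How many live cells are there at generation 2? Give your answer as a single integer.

Simulating step by step:
Generation 0 (given above): 14 live cells
Generation 1: 22 live cells
###..
.##..
.....
.###.
###..
.###.
.####
##...
##...
Generation 2: 22 live cells
###..
###..
...#.
###..
###.#
.##..
..###
...#.
.#..#
Population at generation 2: 22

Answer: 22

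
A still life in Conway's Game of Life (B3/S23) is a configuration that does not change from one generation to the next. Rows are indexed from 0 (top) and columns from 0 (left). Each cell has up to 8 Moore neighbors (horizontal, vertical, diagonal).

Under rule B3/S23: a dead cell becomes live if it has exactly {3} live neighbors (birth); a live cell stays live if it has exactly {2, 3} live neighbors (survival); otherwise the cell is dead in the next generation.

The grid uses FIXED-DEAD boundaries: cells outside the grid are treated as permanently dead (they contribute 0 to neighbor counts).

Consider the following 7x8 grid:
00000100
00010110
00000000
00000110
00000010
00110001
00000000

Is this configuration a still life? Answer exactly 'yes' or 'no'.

Compute generation 1 and compare to generation 0 (given above):
Generation 1:
00001110
00001110
00001000
00000110
00000111
00000000
00000000
Cell (0,4) differs: gen0=0 vs gen1=1 -> NOT a still life.

Answer: no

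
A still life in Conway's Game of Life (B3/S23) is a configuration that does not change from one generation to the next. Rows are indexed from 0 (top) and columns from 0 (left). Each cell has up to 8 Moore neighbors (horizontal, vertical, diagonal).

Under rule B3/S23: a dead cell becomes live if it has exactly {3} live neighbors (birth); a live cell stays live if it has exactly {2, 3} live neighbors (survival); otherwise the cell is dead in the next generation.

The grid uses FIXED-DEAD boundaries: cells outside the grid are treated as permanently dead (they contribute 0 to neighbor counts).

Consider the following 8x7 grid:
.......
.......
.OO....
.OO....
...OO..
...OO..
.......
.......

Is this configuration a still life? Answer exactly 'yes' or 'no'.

Compute generation 1 and compare to generation 0 (given above):
Generation 1:
.......
.......
.OO....
.O.....
....O..
...OO..
.......
.......
Cell (3,2) differs: gen0=1 vs gen1=0 -> NOT a still life.

Answer: no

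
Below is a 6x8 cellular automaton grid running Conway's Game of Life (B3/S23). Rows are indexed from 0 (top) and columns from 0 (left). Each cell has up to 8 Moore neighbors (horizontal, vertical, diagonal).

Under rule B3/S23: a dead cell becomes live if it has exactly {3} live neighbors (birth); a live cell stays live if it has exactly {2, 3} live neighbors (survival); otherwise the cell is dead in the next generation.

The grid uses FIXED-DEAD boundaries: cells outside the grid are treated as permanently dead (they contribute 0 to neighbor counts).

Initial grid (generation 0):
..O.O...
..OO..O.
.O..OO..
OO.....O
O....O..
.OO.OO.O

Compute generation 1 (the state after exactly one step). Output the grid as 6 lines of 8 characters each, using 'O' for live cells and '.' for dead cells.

Answer: ..O.....
.OO.....
OO.OOOO.
OO..OOO.
O.O.OO..
.O..OOO.

Derivation:
Simulating step by step:
Generation 0 (given above): 18 live cells
Generation 1: 22 live cells
(generation 1 grid is the final answer)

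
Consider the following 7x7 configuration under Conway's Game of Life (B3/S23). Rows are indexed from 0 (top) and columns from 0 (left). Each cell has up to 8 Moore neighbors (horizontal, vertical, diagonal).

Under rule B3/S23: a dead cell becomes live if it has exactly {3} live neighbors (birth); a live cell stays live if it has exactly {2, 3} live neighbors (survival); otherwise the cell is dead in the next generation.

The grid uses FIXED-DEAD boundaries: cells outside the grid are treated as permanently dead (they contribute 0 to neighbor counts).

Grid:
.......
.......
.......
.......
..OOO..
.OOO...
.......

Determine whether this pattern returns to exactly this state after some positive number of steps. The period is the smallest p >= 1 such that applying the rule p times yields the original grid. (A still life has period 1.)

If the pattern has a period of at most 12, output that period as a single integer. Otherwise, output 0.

Simulating and comparing each generation to the original:
Gen 0 (original, given above): 6 live cells
Gen 1: 6 live cells, differs from original
Gen 2: 6 live cells, MATCHES original -> period = 2

Answer: 2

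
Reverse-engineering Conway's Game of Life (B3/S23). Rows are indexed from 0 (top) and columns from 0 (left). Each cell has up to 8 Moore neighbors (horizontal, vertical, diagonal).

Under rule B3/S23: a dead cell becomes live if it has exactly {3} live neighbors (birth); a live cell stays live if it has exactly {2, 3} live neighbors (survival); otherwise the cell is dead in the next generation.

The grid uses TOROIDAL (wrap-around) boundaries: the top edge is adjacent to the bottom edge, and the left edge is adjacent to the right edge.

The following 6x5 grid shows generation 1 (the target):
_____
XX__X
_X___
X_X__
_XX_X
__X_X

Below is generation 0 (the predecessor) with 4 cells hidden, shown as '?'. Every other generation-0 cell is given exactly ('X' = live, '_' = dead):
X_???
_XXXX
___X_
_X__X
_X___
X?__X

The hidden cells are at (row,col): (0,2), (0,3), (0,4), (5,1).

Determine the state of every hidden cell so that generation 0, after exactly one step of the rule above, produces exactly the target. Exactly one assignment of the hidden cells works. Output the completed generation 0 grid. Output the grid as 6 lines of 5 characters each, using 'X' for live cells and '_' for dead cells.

Hidden generation-0 cells (in order): (0,2), (0,3), (0,4), (5,1).
A hidden cell only influences target cells in its own 3x3 neighborhood. Try each of the 2^4 = 16 assignments, step the completed generation 0 forward once under B3/S23, and compare with the target:
  (0,2)=_ (0,3)=_ (0,4)=_ (5,1)=_ -> step gives (0,2)='X' but target has '_' -> reject
  (0,2)=_ (0,3)=_ (0,4)=_ (5,1)=X -> step gives (1,2)='X' but target has '_' -> reject
  (0,2)=_ (0,3)=_ (0,4)=X (5,1)=_ -> step gives (0,2)='X' but target has '_' -> reject
  (0,2)=_ (0,3)=_ (0,4)=X (5,1)=X -> step gives (1,0)='_' but target has 'X' -> reject
  (0,2)=_ (0,3)=X (0,4)=_ (5,1)=_ -> step gives (1,4)='_' but target has 'X' -> reject
  (0,2)=_ (0,3)=X (0,4)=_ (5,1)=X -> step gives (1,4)='_' but target has 'X' -> reject
  (0,2)=_ (0,3)=X (0,4)=X (5,1)=_ -> step gives (1,0)='_' but target has 'X' -> reject
  (0,2)=_ (0,3)=X (0,4)=X (5,1)=X -> step gives (1,0)='_' but target has 'X' -> reject
  (0,2)=X (0,3)=_ (0,4)=_ (5,1)=_ -> step gives (0,2)='X' but target has '_' -> reject
  (0,2)=X (0,3)=_ (0,4)=_ (5,1)=X -> step reproduces the target at every cell -> ACCEPT
  (0,2)=X (0,3)=_ (0,4)=X (5,1)=_ -> step gives (0,2)='X' but target has '_' -> reject
  (0,2)=X (0,3)=_ (0,4)=X (5,1)=X -> step gives (1,0)='_' but target has 'X' -> reject
  (0,2)=X (0,3)=X (0,4)=_ (5,1)=_ -> step gives (1,4)='_' but target has 'X' -> reject
  (0,2)=X (0,3)=X (0,4)=_ (5,1)=X -> step gives (1,4)='_' but target has 'X' -> reject
  (0,2)=X (0,3)=X (0,4)=X (5,1)=_ -> step gives (1,0)='_' but target has 'X' -> reject
  (0,2)=X (0,3)=X (0,4)=X (5,1)=X -> step gives (1,0)='_' but target has 'X' -> reject
Unique solution: (0,2)=live, (0,3)=dead, (0,4)=dead, (5,1)=live.
Check: live-neighbor counts of every cell in the completed generation 0:
56455
33443
43544
31321
63323
44322
Applying B3/S23 to generation 0 with these counts gives:
_____
XX__X
_X___
X_X__
_XX_X
__X_X
which matches the target exactly.

Answer: X_X__
_XXXX
___X_
_X__X
_X___
XX__X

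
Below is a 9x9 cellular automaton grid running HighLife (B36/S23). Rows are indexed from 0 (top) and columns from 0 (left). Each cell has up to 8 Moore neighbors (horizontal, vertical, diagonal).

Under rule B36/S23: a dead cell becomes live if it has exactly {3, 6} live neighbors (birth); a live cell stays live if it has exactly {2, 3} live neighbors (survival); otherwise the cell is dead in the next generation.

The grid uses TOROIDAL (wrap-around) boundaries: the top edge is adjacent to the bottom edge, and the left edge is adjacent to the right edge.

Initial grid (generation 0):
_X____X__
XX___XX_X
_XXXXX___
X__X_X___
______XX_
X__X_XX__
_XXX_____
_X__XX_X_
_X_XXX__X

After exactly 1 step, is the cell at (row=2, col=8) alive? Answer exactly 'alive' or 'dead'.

Simulating step by step:
Generation 0 (given above): 33 live cells
Generation 1: 30 live cells
XX____X_X
___X__XX_
___X____X
_X_X_X___
_______XX
_X_XXXXX_
XX_X_____
_XX__XX__
_X_X___X_

Cell (2,8) at generation 1: 1 -> alive

Answer: alive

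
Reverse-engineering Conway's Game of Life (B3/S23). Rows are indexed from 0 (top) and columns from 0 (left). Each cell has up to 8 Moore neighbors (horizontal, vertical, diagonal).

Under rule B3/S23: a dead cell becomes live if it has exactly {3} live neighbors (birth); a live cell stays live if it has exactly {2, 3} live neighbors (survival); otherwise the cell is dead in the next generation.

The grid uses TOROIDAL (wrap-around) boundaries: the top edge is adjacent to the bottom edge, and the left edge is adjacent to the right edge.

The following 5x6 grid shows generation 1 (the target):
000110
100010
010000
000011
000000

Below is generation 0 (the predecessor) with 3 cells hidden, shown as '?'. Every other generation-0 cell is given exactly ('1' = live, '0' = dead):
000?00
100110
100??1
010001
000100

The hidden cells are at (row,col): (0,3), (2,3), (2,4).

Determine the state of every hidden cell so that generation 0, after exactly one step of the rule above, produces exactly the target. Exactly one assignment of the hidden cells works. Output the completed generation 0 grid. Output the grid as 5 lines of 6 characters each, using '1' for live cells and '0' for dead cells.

Answer: 000000
100110
100001
010001
000100

Derivation:
Hidden generation-0 cells (in order): (0,3), (2,3), (2,4).
A hidden cell only influences target cells in its own 3x3 neighborhood. Try each of the 2^3 = 8 assignments, step the completed generation 0 forward once under B3/S23, and compare with the target:
  (0,3)=0 (2,3)=0 (2,4)=0 -> step reproduces the target at every cell -> ACCEPT
  (0,3)=0 (2,3)=0 (2,4)=1 -> step gives (1,3)='1' but target has '0' -> reject
  (0,3)=0 (2,3)=1 (2,4)=0 -> step gives (1,3)='1' but target has '0' -> reject
  (0,3)=0 (2,3)=1 (2,4)=1 -> step gives (1,3)='1' but target has '0' -> reject
  (0,3)=1 (2,3)=0 (2,4)=0 -> step gives (0,2)='1' but target has '0' -> reject
  (0,3)=1 (2,3)=0 (2,4)=1 -> step gives (0,2)='1' but target has '0' -> reject
  (0,3)=1 (2,3)=1 (2,4)=0 -> step gives (0,2)='1' but target has '0' -> reject
  (0,3)=1 (2,3)=1 (2,4)=1 -> step gives (0,2)='1' but target has '0' -> reject
Unique solution: (0,3)=dead, (2,3)=dead, (2,4)=dead.
Check: live-neighbor counts of every cell in the completed generation 0:
112332
221124
432244
412132
212021
Applying B3/S23 to generation 0 with these counts gives:
000110
100010
010000
000011
000000
which matches the target exactly.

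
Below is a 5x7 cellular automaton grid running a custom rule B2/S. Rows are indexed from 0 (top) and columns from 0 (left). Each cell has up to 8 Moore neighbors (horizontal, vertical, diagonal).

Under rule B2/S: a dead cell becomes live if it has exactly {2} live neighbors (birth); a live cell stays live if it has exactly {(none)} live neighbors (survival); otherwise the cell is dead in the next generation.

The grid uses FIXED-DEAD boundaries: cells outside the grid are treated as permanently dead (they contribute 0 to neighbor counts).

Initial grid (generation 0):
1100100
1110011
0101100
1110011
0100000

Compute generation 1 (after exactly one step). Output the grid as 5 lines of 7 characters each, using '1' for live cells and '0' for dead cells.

Answer: 0001001
0000000
0000000
0000000
0000011

Derivation:
Simulating step by step:
Generation 0 (given above): 17 live cells
Generation 1: 4 live cells
(generation 1 grid is the final answer)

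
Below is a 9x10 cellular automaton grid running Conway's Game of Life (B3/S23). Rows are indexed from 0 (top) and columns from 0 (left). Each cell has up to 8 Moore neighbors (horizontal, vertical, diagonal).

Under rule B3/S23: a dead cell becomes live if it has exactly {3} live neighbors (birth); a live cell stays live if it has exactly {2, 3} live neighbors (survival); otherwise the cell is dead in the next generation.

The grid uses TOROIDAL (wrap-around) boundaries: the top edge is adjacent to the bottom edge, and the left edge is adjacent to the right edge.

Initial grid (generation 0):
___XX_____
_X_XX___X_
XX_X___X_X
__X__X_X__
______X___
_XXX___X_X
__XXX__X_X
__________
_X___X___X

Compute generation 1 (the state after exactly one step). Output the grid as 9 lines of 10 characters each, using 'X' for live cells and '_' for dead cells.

Answer: X__X_X____
_X______XX
XX_X__XX_X
XXX____XX_
_X_X__XXX_
XX__X_XX__
XX__X_____
X_XXX___X_
____X_____

Derivation:
Simulating step by step:
Generation 0 (given above): 28 live cells
Generation 1: 36 live cells
(generation 1 grid is the final answer)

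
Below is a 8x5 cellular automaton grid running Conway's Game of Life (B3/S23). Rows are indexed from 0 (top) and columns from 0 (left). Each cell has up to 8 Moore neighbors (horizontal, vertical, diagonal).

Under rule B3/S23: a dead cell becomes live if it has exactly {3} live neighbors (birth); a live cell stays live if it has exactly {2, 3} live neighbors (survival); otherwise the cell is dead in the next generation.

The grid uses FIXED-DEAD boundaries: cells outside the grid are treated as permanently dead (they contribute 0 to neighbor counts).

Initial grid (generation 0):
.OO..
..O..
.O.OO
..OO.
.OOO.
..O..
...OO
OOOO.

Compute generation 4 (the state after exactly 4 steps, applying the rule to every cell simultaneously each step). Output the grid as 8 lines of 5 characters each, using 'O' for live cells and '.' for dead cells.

Simulating step by step:
Generation 0 (given above): 18 live cells
Generation 1: 12 live cells
.OO..
.....
.O..O
.....
.O...
.O..O
....O
.OOOO
Generation 2: 7 live cells
.....
.OO..
.....
.....
.....
.....
.O..O
..OOO
Generation 3: 5 live cells
.....
.....
.....
.....
.....
.....
..O.O
..OOO
Generation 4: 4 live cells
(generation 4 grid is the final answer)

Answer: .....
.....
.....
.....
.....
.....
..O.O
..O.O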